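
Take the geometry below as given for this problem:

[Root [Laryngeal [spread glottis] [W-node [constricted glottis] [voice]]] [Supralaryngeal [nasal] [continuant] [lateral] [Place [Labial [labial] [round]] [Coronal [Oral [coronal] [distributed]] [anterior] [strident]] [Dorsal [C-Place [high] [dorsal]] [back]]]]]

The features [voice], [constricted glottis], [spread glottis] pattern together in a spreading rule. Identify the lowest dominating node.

[voice]: Root / Laryngeal / W-node / [voice].
[constricted glottis]: Root / Laryngeal / W-node / [constricted glottis].
[spread glottis]: Root / Laryngeal / [spread glottis].
The lowest node appearing on every path is Laryngeal; each proper daughter of Laryngeal fails to dominate at least one of the listed features.

Laryngeal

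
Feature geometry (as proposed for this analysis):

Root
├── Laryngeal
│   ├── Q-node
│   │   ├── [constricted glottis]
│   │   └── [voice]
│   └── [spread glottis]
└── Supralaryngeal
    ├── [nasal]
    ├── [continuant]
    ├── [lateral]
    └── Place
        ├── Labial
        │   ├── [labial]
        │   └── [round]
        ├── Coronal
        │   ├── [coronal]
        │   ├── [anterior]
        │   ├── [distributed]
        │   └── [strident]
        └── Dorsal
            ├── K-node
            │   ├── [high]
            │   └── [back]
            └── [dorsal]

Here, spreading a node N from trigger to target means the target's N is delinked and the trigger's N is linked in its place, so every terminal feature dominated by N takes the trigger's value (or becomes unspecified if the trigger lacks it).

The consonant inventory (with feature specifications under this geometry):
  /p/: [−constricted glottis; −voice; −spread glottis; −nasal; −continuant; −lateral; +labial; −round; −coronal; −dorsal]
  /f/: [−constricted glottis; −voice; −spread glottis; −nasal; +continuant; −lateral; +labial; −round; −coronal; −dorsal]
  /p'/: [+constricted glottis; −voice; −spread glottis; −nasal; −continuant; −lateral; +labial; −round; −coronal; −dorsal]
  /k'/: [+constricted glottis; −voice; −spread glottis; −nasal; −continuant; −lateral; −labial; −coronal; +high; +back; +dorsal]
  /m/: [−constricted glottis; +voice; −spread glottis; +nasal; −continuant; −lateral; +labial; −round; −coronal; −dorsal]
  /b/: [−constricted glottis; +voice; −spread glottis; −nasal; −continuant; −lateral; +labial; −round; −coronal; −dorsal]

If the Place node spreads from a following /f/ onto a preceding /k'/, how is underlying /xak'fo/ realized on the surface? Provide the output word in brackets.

The Place node dominates the terminals [labial], [round], [coronal], [anterior], [distributed], [strident], [high], [back], [dorsal].
The target acquires /f/'s values for everything under Place — [+labial], [−round], [−coronal], [−dorsal] — while keeping its own [constricted glottis], [voice], [spread glottis], ….
This feature bundle is that of [p'], so /xak'fo/ surfaces as [xap'fo].

[xap'fo]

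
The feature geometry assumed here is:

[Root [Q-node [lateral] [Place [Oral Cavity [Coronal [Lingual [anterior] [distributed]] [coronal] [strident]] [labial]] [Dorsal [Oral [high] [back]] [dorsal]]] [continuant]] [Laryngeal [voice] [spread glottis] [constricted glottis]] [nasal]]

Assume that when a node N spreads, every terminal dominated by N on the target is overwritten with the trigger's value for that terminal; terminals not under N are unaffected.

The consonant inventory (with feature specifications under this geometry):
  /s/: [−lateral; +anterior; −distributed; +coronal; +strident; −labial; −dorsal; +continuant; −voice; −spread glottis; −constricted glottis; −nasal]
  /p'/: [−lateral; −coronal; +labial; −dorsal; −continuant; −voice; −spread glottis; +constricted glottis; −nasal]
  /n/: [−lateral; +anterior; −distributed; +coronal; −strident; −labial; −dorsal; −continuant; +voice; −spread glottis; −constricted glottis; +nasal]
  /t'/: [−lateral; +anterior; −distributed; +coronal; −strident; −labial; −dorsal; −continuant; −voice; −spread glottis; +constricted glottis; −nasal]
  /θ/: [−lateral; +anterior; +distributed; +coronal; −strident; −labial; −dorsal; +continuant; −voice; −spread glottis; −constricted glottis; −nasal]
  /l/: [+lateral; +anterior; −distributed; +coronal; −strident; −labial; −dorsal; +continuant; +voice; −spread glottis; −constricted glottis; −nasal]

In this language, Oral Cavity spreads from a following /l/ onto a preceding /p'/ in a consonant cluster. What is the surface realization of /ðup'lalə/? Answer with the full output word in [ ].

[ðut'lalə]

Terminals under Oral Cavity in this geometry: [anterior], [distributed], [coronal], [strident], [labial].
Spreading Oral Cavity from /l/ onto /p'/ replaces those values with /l/'s: [+anterior], [−distributed], [+coronal], [−strident], [−labial]. Features outside Oral Cavity ([lateral], [dorsal], [continuant], …) stay as in /p'/.
This feature bundle is that of [t'], so /ðup'lalə/ surfaces as [ðut'lalə].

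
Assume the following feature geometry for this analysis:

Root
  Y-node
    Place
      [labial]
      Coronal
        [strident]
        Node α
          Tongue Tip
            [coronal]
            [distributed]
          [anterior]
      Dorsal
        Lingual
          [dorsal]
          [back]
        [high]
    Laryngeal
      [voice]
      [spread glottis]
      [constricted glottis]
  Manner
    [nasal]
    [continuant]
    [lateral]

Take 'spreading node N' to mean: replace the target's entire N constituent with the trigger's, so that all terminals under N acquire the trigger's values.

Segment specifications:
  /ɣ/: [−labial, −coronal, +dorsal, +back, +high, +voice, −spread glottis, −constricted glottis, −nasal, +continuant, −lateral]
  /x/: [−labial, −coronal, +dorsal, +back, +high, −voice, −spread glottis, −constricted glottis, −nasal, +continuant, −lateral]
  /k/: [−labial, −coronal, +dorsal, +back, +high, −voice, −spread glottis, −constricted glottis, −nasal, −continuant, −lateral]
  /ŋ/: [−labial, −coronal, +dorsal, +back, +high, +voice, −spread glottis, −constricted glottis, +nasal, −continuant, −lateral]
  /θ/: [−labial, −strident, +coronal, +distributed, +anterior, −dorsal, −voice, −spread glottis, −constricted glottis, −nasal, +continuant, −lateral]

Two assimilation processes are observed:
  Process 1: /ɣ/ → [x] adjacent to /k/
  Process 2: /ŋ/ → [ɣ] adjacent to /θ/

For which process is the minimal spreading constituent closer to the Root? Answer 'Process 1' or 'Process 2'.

In Process 1, [voice] changes, so the minimal spreading node is [voice] at depth 3.
In Process 2, [nasal], [continuant] change, so the minimal spreading node is Manner at depth 1.
Depth 1 < depth 3; Process 2 involves the structurally higher constituent Manner.

Process 2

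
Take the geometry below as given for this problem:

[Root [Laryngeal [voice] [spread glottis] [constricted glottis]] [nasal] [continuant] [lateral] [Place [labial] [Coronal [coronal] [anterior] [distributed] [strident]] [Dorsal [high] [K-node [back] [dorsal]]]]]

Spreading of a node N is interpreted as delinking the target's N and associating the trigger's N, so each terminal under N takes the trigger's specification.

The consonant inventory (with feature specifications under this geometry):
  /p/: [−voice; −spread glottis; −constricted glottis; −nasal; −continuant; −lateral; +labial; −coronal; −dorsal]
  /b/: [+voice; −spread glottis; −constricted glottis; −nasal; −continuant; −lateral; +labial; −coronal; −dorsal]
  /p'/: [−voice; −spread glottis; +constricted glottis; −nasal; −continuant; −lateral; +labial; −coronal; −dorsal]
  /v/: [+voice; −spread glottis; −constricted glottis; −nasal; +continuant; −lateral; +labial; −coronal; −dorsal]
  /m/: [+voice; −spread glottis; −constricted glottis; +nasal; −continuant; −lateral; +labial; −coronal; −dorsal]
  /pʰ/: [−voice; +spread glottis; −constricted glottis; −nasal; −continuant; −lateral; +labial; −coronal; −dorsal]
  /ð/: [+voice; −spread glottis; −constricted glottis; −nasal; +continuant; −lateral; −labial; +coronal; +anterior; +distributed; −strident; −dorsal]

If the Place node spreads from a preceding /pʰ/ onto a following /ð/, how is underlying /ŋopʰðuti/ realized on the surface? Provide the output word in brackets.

Place immediately or transitively dominates [labial], [coronal], [anterior], [distributed], [strident], [high], [back], [dorsal].
Spreading Place from /pʰ/ onto /ð/ replaces those values with /pʰ/'s: [+labial], [−coronal], [−dorsal]. Features outside Place ([voice], [spread glottis], [constricted glottis], …) stay as in /ð/.
Among the inventory, only /v/ has exactly this specification, giving the surface form [ŋopʰvuti].

[ŋopʰvuti]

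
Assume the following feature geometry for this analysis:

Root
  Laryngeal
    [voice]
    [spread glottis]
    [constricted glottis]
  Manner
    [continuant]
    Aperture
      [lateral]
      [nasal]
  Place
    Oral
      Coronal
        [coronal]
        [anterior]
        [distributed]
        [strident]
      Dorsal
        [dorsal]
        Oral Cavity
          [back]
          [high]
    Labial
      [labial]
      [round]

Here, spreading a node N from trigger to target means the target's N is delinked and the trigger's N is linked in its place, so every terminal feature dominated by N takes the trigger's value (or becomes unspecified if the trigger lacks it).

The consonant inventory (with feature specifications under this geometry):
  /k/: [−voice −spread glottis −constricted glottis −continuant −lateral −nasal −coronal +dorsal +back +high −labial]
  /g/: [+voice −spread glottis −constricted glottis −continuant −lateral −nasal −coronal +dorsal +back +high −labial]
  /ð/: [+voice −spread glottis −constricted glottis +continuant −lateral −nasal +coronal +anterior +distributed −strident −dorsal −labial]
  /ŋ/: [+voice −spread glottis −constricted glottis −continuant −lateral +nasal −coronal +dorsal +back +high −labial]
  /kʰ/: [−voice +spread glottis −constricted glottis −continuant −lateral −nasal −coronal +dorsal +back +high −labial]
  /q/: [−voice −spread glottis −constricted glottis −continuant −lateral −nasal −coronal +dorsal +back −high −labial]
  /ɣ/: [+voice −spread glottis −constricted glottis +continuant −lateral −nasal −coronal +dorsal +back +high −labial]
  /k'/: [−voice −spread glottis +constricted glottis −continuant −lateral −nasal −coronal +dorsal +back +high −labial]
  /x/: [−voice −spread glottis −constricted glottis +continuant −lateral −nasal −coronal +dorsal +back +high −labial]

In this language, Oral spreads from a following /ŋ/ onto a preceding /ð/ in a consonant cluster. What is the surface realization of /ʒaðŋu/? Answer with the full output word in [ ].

The Oral node dominates the terminals [coronal], [anterior], [distributed], [strident], [dorsal], [back], [high].
After delinking /ð/'s Oral and linking /ŋ/'s, the affected terminals become [−coronal], [+dorsal], [+back], [+high]; [voice], [spread glottis], [constricted glottis], … (outside Oral) are retained from /ð/.
Among the inventory, only /ɣ/ has exactly this specification, giving the surface form [ʒaɣŋu].

[ʒaɣŋu]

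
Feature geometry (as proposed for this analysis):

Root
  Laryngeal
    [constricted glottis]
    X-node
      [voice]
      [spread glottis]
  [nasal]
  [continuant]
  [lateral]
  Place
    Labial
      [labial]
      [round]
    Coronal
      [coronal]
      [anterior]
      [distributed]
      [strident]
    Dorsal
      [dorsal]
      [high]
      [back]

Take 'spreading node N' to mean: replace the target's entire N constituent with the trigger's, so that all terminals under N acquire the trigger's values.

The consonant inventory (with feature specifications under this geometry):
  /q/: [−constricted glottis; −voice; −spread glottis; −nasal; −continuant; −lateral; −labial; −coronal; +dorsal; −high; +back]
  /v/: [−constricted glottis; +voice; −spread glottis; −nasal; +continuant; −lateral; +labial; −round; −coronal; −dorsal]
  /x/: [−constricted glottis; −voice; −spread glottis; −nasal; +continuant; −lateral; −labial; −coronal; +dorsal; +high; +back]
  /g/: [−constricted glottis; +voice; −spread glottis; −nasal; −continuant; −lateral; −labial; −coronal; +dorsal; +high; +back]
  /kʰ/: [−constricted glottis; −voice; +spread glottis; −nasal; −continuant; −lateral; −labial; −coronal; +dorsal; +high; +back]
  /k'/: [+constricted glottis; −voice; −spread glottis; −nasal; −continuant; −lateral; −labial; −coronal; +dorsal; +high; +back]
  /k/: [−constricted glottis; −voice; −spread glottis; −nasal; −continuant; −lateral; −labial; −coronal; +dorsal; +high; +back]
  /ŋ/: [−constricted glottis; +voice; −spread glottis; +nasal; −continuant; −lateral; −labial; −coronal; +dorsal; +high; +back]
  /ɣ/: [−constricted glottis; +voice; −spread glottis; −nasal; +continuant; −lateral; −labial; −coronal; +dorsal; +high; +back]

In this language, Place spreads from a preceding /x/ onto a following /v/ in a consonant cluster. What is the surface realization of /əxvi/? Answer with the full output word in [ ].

Terminals under Place in this geometry: [labial], [round], [coronal], [anterior], [distributed], [strident], [dorsal], [high], [back].
Spreading Place from /x/ onto /v/ replaces those values with /x/'s: [−labial], [−coronal], [+dorsal], [+high], [+back]. Features outside Place ([constricted glottis], [voice], [spread glottis], …) stay as in /v/.
The resulting bundle matches /ɣ/ in the inventory; substituting it for /v/ gives [əxɣi].

[əxɣi]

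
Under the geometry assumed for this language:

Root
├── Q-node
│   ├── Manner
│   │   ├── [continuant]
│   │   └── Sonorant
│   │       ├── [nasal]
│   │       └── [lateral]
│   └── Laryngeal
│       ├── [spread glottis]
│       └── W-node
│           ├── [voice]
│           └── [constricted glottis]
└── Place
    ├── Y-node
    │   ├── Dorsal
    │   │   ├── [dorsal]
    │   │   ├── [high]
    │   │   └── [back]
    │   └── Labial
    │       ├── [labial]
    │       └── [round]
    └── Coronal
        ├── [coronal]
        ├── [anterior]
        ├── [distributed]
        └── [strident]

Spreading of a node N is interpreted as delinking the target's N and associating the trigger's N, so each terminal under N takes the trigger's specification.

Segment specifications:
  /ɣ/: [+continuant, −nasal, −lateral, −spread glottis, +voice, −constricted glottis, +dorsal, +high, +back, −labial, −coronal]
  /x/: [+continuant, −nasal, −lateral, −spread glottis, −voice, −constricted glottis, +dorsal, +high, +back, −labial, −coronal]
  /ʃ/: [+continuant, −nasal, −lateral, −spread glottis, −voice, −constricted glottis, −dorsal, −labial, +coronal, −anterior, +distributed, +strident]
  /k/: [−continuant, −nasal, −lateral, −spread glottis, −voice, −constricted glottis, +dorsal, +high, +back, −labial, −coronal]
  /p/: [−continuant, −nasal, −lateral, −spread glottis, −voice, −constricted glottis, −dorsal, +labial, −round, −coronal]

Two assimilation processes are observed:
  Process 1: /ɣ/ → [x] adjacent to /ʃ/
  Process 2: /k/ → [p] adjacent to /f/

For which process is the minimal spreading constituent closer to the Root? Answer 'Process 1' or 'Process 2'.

Process 2

In Process 1, [voice] changes, so the minimal spreading node is [voice] at depth 4.
Process 2 alters [labial], [round], [dorsal], [high], [back]; the lowest common ancestor is Y-node (depth 2 from Root).
Y-node is closer to Root than [voice], so Process 2 spreads the higher node.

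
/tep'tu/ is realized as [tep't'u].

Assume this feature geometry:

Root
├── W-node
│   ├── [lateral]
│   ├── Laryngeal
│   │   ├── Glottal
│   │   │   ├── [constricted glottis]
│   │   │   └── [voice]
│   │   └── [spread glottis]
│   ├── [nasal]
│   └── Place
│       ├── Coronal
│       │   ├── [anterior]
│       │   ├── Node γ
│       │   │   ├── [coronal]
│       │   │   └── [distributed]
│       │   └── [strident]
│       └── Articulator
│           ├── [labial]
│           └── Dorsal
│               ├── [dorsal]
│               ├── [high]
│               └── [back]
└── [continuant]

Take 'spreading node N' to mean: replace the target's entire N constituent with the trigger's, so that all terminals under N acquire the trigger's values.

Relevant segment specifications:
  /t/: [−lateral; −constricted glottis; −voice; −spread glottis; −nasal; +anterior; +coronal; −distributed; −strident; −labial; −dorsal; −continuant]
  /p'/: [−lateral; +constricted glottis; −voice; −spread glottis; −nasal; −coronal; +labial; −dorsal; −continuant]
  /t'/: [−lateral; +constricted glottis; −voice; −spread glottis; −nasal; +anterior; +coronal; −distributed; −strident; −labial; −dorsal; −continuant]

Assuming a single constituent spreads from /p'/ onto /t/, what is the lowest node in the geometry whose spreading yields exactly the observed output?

/t/ and [t'] differ in [constricted glottis]; every other specified feature is identical.
Since just one terminal is affected and it takes /p'/'s value, spreading the terminal [constricted glottis] alone is sufficient and minimal.
[labial], [coronal] stay as in /t/ although /p'/ differs there, so no node dominating them spread; among the remaining candidates [constricted glottis] is the lowest that derives the output.

[constricted glottis]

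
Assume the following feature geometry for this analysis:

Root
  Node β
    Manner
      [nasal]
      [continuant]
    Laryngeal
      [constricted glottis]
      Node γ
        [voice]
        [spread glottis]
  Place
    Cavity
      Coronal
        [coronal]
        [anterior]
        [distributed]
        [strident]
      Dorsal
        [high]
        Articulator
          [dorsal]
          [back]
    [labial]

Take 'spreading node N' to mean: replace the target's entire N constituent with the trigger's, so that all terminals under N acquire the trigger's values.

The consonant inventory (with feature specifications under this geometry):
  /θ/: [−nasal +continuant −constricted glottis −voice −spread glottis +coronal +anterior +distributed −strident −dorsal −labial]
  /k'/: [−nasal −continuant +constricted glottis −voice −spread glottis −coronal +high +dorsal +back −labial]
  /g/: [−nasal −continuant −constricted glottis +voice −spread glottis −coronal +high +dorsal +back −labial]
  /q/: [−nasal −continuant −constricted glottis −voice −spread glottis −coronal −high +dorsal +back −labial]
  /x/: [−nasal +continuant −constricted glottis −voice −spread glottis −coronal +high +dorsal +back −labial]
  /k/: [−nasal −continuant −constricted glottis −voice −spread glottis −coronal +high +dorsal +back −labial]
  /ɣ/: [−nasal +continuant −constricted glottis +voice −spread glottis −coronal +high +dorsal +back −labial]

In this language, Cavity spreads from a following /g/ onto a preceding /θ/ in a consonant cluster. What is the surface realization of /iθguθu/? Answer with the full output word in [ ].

[ixguθu]

The Cavity node dominates the terminals [coronal], [anterior], [distributed], [strident], [high], [dorsal], [back].
Spreading Cavity from /g/ onto /θ/ replaces those values with /g/'s: [−coronal], [+high], [+dorsal], [+back]. Features outside Cavity ([nasal], [continuant], [constricted glottis], …) stay as in /θ/.
This feature bundle is that of [x], so /iθguθu/ surfaces as [ixguθu].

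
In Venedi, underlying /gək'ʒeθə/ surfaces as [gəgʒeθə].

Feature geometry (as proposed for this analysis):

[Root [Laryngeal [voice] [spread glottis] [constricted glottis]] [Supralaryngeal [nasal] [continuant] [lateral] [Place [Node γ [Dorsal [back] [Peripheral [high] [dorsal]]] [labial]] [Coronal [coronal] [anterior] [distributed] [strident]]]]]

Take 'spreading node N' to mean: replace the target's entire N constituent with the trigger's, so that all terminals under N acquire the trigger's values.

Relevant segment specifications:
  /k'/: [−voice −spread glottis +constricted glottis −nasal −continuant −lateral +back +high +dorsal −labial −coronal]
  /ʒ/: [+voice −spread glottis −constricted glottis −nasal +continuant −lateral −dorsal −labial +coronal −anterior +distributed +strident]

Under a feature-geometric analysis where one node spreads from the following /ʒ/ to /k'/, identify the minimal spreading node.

/k'/ and [g] differ in [voice], [constricted glottis]; every other specified feature is identical.
Tracing each changed feature up the tree, the paths first meet at Laryngeal; any lower node misses at least one of them.
If Laryngeal spreads, every terminal under it takes /ʒ/'s value, producing [g] as observed.
[dorsal], [continuant] — on which /ʒ/ differs from /k'/ — are unchanged, so Root cannot have spread; the constituent is no larger than Laryngeal.

Laryngeal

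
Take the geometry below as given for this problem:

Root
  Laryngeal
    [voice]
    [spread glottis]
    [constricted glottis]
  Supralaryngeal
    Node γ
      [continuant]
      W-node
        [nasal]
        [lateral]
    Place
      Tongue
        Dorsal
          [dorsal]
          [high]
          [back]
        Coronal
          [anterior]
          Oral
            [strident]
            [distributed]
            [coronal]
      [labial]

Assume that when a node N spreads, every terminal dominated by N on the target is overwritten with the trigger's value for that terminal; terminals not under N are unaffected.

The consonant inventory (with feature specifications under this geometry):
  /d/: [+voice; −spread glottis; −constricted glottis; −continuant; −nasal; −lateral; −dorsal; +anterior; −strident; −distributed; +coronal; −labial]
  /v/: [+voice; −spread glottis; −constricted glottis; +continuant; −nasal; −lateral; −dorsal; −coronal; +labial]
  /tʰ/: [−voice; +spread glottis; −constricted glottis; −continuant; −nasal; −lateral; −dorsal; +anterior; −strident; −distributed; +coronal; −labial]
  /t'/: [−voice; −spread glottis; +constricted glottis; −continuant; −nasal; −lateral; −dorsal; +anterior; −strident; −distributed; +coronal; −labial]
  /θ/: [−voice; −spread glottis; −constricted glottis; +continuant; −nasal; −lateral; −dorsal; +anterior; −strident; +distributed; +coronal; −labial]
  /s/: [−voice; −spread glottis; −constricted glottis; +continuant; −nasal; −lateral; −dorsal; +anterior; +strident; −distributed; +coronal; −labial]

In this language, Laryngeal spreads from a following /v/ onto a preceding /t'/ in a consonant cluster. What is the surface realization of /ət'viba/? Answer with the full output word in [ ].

Laryngeal immediately or transitively dominates [voice], [spread glottis], [constricted glottis].
Spreading Laryngeal from /v/ onto /t'/ replaces those values with /v/'s: [+voice], [−spread glottis], [−constricted glottis]. Features outside Laryngeal ([continuant], [nasal], [lateral], …) stay as in /t'/.
This feature bundle is that of [d], so /ət'viba/ surfaces as [ədviba].

[ədviba]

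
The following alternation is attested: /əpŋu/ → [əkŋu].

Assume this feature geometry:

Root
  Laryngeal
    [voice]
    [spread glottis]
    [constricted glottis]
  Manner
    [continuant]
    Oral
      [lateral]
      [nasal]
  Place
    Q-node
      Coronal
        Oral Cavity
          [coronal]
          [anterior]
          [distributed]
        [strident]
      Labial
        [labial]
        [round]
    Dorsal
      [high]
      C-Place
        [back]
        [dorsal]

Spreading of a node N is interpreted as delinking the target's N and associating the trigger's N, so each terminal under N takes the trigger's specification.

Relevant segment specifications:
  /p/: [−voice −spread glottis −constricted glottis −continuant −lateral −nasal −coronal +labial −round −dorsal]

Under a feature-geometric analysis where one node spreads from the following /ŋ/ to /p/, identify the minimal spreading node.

Feature comparison: [labial], [round], [dorsal], [high], [back] differ between /p/ and [k]; the remaining terminals match.
In this geometry the lowest node dominating all of them is Place: every daughter of Place dominates only a proper subset, so no lower node suffices.
Delinking /p/'s Place and associating /ŋ/'s Place gives precisely the feature bundle of [k].
Since [voice], [nasal] are preserved even though /ŋ/ disagrees there, no node above Place spread.

Place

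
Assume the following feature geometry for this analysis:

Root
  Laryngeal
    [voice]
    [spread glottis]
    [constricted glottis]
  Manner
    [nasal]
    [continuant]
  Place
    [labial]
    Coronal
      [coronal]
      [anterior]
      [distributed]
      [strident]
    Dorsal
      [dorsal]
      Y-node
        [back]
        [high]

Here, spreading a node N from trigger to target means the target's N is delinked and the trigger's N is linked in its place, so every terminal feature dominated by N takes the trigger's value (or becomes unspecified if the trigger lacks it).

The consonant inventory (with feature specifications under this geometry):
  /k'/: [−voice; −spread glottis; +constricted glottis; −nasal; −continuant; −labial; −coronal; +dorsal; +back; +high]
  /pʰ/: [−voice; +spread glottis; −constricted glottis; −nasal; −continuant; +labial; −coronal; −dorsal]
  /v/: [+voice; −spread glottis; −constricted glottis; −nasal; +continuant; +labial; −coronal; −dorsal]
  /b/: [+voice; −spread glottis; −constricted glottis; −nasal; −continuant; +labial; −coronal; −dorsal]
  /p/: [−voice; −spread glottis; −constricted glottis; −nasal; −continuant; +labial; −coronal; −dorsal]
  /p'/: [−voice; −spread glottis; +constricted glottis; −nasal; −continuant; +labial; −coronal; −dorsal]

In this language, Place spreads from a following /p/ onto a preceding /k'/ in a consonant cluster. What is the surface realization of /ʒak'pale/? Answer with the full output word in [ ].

Terminals under Place in this geometry: [labial], [coronal], [anterior], [distributed], [strident], [dorsal], [back], [high].
After delinking /k'/'s Place and linking /p/'s, the affected terminals become [+labial], [−coronal], [−dorsal]; [voice], [spread glottis], [constricted glottis], … (outside Place) are retained from /k'/.
The resulting bundle matches /p'/ in the inventory; substituting it for /k'/ gives [ʒap'pale].

[ʒap'pale]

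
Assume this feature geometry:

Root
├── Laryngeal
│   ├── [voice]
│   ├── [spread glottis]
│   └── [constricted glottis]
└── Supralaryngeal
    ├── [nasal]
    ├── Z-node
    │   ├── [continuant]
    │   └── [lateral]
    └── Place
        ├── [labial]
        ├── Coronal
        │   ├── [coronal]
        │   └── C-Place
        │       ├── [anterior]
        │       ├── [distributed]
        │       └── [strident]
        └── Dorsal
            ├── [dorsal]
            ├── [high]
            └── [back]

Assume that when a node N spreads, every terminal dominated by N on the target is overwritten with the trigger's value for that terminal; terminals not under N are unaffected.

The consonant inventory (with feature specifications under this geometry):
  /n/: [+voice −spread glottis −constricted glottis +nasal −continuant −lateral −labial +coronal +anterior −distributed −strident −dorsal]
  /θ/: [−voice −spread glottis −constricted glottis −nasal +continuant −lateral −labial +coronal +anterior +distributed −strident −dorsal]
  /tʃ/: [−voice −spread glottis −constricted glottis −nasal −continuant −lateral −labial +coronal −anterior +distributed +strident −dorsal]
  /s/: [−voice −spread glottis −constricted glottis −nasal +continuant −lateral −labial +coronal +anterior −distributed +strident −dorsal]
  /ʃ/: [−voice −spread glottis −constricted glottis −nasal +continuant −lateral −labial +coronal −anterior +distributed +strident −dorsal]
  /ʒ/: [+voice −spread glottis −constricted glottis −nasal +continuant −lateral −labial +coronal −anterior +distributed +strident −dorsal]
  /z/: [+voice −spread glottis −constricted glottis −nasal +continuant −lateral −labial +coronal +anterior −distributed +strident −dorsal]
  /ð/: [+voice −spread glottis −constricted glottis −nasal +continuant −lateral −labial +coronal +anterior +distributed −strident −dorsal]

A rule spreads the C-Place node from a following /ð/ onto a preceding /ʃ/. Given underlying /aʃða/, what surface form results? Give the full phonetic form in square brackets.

C-Place immediately or transitively dominates [anterior], [distributed], [strident].
After delinking /ʃ/'s C-Place and linking /ð/'s, the affected terminals become [+anterior], [+distributed], [−strident]; [voice], [spread glottis], [constricted glottis], … (outside C-Place) are retained from /ʃ/.
The resulting bundle matches /θ/ in the inventory; substituting it for /ʃ/ gives [aθða].

[aθða]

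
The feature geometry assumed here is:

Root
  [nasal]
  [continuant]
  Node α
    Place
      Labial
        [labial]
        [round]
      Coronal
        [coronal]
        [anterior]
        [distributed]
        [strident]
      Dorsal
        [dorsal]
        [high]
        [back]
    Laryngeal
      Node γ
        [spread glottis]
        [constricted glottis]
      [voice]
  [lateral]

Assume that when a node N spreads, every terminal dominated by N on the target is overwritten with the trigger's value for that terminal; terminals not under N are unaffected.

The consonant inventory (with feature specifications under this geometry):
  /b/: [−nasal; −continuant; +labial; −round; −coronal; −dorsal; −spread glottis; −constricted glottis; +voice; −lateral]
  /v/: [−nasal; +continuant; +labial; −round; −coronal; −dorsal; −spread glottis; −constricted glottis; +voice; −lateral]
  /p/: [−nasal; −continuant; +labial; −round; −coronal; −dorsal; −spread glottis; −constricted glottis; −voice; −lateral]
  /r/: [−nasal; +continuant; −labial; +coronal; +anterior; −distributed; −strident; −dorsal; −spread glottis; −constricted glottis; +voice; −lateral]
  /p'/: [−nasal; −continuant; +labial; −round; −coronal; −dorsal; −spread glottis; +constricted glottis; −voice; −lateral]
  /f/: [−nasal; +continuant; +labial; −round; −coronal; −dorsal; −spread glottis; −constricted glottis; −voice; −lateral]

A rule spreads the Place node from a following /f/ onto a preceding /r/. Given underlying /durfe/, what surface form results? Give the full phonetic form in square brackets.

Place immediately or transitively dominates [labial], [round], [coronal], [anterior], [distributed], [strident], [dorsal], [high], [back].
After delinking /r/'s Place and linking /f/'s, the affected terminals become [+labial], [−round], [−coronal], [−dorsal]; [nasal], [continuant], [spread glottis], … (outside Place) are retained from /r/.
The resulting bundle matches /v/ in the inventory; substituting it for /r/ gives [duvfe].

[duvfe]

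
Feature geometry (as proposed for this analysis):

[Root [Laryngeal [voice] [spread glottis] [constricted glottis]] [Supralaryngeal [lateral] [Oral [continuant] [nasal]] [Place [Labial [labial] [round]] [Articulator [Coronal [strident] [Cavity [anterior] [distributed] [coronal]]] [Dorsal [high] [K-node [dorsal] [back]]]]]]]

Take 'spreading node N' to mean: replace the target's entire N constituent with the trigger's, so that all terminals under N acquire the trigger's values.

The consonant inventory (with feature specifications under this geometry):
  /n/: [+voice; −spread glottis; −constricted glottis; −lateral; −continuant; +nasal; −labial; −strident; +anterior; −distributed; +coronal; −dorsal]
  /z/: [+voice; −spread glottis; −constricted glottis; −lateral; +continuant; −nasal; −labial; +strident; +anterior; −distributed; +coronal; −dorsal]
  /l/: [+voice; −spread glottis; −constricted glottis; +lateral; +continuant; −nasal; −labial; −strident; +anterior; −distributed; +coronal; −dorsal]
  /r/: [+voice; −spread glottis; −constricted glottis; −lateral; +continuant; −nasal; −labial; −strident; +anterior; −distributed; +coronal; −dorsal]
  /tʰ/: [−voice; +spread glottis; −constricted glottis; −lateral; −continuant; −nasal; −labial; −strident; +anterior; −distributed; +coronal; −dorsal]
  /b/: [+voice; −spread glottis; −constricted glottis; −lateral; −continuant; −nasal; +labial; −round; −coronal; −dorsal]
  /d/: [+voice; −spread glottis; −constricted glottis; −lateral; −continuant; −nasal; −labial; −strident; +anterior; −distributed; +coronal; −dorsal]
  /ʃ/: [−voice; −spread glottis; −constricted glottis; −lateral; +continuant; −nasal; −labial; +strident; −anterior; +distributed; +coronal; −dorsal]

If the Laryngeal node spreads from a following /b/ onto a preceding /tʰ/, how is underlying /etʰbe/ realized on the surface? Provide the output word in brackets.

The Laryngeal node dominates the terminals [voice], [spread glottis], [constricted glottis].
After delinking /tʰ/'s Laryngeal and linking /b/'s, the affected terminals become [+voice], [−spread glottis], [−constricted glottis]; [lateral], [continuant], [nasal], … (outside Laryngeal) are retained from /tʰ/.
Among the inventory, only /d/ has exactly this specification, giving the surface form [edbe].

[edbe]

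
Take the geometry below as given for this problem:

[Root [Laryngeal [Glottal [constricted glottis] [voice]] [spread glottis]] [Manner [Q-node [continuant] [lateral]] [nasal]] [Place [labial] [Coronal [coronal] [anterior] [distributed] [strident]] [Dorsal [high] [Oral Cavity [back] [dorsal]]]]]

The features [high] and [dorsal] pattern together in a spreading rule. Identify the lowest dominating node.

[high]: Root ▹ Place ▹ Dorsal ▹ [high].
[dorsal]: Root ▹ Place ▹ Dorsal ▹ Oral Cavity ▹ [dorsal].
Dorsal is the lowest common ancestor — every listed feature sits under it, and no single subconstituent of Dorsal covers them all.

Dorsal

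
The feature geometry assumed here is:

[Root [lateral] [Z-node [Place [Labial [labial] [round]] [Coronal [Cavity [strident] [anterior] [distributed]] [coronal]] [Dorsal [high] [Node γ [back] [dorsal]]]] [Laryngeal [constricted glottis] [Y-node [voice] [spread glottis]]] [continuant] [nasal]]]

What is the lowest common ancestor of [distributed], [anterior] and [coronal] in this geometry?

Coronal

[distributed]: Root ▹ Z-node ▹ Place ▹ Coronal ▹ Cavity ▹ [distributed].
[anterior]: Root ▹ Z-node ▹ Place ▹ Coronal ▹ Cavity ▹ [anterior].
[coronal]: Root ▹ Z-node ▹ Place ▹ Coronal ▹ [coronal].
Coronal is the lowest common ancestor — every listed feature sits under it, and no single subconstituent of Coronal covers them all.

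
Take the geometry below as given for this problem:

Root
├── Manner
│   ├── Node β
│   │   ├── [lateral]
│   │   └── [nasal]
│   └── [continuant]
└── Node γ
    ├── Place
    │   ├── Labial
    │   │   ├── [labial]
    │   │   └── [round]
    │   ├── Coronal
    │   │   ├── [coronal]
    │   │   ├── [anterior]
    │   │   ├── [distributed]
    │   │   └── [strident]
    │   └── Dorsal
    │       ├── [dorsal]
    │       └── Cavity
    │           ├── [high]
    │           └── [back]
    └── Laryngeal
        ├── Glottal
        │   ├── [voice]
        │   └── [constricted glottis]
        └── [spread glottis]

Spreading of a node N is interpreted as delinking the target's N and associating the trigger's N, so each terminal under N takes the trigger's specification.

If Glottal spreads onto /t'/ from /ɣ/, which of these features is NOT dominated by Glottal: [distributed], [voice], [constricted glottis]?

The terminals dominated by Glottal are [voice], [constricted glottis].
Of the listed options, [constricted glottis], [voice] are among these and would be overwritten by spreading Glottal.
[distributed] attaches under Coronal, not under Glottal, so /t'/ retains its own value for [distributed].

[distributed]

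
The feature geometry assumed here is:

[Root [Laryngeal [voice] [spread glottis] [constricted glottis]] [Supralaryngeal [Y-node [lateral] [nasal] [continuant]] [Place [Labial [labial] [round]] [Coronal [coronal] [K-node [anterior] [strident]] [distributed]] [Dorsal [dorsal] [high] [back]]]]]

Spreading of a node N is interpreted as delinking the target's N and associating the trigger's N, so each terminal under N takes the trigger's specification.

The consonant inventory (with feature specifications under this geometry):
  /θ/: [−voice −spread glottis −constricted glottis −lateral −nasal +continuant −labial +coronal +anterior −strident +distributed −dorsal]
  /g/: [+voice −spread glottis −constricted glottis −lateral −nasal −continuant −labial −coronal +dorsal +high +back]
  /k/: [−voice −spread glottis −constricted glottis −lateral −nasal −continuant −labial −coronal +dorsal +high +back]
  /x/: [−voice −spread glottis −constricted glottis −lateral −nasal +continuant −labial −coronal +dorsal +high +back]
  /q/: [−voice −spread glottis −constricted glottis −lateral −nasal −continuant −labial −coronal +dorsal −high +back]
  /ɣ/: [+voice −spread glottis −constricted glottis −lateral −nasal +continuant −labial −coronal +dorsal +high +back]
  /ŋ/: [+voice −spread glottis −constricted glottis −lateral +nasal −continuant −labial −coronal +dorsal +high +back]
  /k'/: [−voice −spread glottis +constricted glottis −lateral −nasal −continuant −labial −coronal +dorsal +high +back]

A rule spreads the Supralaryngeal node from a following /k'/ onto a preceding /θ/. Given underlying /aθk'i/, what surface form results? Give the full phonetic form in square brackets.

[akk'i]

Supralaryngeal immediately or transitively dominates [lateral], [nasal], [continuant], [labial], [round], [coronal], [anterior], [strident], [distributed], [dorsal], [high], [back].
After delinking /θ/'s Supralaryngeal and linking /k'/'s, the affected terminals become [−lateral], [−nasal], [−continuant], [−labial], [−coronal], [+dorsal], [+high], [+back]; [voice], [spread glottis], [constricted glottis] (outside Supralaryngeal) are retained from /θ/.
This feature bundle is that of [k], so /aθk'i/ surfaces as [akk'i].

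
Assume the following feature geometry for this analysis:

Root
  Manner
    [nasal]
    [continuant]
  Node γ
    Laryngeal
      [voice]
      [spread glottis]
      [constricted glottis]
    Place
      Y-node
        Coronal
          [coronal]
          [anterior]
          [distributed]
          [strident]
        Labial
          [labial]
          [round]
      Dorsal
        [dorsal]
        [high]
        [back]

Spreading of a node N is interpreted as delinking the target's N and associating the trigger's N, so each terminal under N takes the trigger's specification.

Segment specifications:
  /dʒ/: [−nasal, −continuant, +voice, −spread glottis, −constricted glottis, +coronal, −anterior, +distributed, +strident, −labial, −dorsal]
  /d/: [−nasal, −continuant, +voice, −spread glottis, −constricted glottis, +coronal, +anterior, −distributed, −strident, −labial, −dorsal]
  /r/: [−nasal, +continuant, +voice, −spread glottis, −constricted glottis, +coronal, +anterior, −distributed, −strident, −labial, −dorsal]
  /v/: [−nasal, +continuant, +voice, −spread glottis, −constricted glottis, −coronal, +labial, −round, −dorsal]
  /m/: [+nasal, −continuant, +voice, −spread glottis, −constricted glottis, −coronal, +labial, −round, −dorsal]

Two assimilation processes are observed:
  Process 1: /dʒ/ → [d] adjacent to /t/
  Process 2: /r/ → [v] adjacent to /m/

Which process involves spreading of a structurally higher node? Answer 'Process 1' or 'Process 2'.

Process 2

In Process 1, [anterior], [distributed], [strident] change, so the minimal spreading node is Coronal at depth 4.
Process 2: the features that change are [labial], [round], [coronal], [anterior], [distributed], [strident]; the minimal node is Y-node (depth 3).
Y-node (depth 3) sits above Coronal (depth 4), making Process 2 the one with the higher spreading node.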